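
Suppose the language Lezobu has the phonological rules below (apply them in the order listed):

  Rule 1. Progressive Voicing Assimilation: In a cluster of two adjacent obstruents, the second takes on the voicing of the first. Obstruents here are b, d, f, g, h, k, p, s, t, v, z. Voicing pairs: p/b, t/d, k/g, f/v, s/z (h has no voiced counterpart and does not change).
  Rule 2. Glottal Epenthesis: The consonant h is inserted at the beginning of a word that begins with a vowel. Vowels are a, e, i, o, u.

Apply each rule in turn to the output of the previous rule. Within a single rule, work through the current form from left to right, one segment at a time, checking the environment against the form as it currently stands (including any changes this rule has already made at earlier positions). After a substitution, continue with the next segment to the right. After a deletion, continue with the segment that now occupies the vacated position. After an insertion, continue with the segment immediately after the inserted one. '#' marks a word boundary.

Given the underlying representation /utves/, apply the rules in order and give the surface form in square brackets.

Rule 1 Progressive Voicing Assimilation: [utves] → [utfes]
Rule 2 Glottal Epenthesis: [utfes] → [hutfes]

[hutfes]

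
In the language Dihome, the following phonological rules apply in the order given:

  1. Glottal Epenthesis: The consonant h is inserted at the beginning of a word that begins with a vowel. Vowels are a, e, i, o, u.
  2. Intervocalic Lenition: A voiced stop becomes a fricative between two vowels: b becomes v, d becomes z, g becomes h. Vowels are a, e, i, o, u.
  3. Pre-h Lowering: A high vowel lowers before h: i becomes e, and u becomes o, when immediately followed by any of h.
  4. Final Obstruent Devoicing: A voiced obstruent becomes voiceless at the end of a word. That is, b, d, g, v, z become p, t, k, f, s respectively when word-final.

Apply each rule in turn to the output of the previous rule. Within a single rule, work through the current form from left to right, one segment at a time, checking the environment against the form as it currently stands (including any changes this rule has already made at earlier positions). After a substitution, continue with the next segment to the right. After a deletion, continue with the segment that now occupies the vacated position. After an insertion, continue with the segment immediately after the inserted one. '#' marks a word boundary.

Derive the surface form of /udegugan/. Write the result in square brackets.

1 Glottal Epenthesis: [udegugan] → [hudegugan]
2 Intervocalic Lenition: [hudegugan] → [huzehuhan]
3 Pre-h Lowering: [huzehuhan] → [huzehohan]
4 Final Obstruent Devoicing: no change — [huzehohan]

[huzehohan]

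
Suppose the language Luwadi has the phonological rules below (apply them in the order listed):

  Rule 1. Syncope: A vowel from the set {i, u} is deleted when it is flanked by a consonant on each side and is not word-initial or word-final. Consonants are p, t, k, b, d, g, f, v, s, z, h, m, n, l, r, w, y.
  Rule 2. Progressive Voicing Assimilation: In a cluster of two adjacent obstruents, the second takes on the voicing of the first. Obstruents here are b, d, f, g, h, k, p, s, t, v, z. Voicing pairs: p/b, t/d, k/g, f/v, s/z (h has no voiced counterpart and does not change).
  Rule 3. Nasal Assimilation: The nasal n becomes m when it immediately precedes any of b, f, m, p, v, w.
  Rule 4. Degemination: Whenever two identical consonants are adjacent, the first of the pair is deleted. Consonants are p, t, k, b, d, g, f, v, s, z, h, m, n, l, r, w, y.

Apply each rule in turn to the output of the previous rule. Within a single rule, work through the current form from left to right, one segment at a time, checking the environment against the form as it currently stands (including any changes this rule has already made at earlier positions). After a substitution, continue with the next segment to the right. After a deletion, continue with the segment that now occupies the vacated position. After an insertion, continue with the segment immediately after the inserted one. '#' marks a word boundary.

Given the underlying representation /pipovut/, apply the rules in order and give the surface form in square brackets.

[povd]

Rule 1 Syncope: [pipovut] → [ppovt]
Rule 2 Progressive Voicing Assimilation: [ppovt] → [ppovd]
Rule 3 Nasal Assimilation: no change — [ppovd]
Rule 4 Degemination: [ppovd] → [povd]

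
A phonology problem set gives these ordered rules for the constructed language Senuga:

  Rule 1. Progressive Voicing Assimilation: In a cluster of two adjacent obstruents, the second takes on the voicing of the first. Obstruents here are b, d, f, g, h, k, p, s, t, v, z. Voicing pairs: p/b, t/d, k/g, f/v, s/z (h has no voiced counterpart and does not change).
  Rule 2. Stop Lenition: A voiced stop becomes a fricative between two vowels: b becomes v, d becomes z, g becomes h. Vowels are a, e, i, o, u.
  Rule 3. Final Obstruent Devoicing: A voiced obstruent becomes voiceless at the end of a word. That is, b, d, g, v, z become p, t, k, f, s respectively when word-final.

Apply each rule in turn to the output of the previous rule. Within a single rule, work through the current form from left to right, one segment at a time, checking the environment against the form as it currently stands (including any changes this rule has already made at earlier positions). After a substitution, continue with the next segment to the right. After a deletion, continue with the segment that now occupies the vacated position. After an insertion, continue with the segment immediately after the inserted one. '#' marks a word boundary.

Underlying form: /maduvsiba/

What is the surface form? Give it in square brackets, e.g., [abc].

Rule 1 Progressive Voicing Assimilation: [maduvsiba] → [maduvziba]
Rule 2 Stop Lenition: [maduvziba] → [mazuvziva]
Rule 3 Final Obstruent Devoicing: no change — [mazuvziva]

[mazuvziva]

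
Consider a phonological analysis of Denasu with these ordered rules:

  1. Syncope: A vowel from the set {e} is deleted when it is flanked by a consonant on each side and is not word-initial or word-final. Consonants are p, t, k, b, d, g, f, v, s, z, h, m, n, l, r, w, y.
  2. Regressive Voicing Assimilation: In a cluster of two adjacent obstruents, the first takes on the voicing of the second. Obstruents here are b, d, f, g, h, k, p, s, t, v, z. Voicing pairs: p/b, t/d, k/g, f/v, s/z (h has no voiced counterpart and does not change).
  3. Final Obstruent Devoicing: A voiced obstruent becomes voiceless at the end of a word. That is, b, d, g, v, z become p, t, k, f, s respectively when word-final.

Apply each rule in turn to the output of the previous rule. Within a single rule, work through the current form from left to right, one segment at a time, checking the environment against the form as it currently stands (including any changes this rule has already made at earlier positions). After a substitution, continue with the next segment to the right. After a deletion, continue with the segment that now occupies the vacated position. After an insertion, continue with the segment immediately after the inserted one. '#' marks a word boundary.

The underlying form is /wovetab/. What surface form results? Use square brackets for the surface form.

[woftap]

1 Syncope: [wovetab] → [wovtab]
2 Regressive Voicing Assimilation: [wovtab] → [woftab]
3 Final Obstruent Devoicing: [woftab] → [woftap]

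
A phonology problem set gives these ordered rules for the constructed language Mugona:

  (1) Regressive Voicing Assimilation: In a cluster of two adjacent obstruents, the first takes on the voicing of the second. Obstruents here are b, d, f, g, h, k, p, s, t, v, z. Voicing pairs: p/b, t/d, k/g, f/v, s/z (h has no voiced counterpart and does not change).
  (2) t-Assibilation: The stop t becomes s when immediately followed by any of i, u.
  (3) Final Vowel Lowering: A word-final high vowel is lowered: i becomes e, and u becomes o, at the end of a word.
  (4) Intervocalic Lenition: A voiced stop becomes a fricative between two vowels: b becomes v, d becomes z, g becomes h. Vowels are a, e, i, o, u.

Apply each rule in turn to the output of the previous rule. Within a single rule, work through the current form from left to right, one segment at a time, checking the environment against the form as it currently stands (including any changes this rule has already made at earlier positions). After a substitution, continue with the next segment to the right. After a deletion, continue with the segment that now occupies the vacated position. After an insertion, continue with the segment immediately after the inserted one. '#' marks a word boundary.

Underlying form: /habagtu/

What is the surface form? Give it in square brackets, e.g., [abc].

(1) Regressive Voicing Assimilation: [habagtu] → [habaktu]
(2) t-Assibilation: [habaktu] → [habaksu]
(3) Final Vowel Lowering: [habaksu] → [habakso]
(4) Intervocalic Lenition: [habakso] → [havakso]

[havakso]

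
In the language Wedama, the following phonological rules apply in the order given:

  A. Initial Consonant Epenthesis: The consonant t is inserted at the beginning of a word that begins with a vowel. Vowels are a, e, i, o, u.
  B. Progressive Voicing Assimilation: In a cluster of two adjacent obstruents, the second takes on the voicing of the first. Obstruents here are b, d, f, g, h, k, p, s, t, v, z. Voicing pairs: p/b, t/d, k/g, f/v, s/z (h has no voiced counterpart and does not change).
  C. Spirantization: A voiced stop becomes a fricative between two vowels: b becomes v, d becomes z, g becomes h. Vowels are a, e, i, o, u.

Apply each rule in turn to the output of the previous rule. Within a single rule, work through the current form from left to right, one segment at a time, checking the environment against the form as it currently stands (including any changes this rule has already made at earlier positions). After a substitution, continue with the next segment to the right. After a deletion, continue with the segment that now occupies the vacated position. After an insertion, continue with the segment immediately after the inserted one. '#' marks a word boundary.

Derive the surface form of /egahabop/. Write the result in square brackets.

[tehahavop]

A Initial Consonant Epenthesis: [egahabop] → [tegahabop]
B Progressive Voicing Assimilation: no change — [tegahabop]
C Spirantization: [tegahabop] → [tehahavop]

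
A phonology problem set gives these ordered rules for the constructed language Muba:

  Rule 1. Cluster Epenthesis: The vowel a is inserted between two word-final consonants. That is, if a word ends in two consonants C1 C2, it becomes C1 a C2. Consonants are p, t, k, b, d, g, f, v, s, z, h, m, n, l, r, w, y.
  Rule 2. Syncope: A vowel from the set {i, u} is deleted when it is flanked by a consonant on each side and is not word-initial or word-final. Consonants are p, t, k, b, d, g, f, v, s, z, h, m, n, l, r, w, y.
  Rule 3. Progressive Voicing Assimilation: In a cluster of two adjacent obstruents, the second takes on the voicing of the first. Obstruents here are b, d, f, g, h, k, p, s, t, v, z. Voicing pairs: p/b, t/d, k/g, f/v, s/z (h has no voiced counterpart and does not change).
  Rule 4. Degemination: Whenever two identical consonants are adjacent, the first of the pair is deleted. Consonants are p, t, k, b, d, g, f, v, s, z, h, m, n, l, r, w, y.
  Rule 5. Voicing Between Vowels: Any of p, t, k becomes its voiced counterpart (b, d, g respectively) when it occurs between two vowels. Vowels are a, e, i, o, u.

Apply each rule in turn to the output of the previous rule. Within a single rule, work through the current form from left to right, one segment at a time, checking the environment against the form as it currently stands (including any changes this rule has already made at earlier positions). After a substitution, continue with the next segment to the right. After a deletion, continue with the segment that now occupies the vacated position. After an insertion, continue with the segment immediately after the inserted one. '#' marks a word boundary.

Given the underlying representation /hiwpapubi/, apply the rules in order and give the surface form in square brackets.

Rule 1 Cluster Epenthesis: no change — [hiwpapubi]
Rule 2 Syncope: [hiwpapubi] → [hwpapbi]
Rule 3 Progressive Voicing Assimilation: [hwpapbi] → [hwpappi]
Rule 4 Degemination: [hwpappi] → [hwpapi]
Rule 5 Voicing Between Vowels: [hwpapi] → [hwpabi]

[hwpabi]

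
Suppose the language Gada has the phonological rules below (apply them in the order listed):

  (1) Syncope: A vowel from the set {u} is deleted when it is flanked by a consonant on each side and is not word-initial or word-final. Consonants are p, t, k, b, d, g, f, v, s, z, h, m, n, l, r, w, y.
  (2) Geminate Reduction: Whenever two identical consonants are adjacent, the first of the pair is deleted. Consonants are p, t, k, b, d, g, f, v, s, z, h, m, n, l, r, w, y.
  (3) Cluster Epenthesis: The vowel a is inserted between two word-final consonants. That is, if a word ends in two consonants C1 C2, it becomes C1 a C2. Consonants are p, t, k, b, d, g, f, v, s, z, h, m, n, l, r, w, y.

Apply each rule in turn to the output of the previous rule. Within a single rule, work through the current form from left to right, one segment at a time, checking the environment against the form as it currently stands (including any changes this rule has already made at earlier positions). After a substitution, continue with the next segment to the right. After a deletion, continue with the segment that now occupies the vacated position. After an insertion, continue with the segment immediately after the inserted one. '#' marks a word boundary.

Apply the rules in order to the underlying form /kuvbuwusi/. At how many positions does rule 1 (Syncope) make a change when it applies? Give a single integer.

(1) Syncope: [kuvbuwusi] → [kvbwsi]
(2) Geminate Reduction: no change — [kvbwsi]
(3) Cluster Epenthesis: no change — [kvbwsi]
Rule 1 changed 3 position(s).

3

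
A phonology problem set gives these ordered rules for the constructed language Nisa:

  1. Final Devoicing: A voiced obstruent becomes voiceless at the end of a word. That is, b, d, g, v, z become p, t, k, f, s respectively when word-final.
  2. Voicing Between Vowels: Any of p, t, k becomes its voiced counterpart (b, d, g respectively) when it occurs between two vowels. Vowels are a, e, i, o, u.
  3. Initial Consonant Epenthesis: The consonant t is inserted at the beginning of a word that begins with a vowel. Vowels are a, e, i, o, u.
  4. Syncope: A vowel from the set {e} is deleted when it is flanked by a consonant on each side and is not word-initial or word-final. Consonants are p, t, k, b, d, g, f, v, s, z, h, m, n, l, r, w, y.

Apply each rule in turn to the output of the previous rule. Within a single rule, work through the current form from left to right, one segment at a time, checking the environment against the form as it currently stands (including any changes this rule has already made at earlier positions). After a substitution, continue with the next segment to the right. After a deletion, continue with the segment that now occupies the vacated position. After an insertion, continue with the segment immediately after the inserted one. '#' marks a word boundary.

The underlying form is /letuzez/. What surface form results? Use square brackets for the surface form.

1 Final Devoicing: [letuzez] → [letuzes]
2 Voicing Between Vowels: [letuzes] → [leduzes]
3 Initial Consonant Epenthesis: no change — [leduzes]
4 Syncope: [leduzes] → [lduzs]

[lduzs]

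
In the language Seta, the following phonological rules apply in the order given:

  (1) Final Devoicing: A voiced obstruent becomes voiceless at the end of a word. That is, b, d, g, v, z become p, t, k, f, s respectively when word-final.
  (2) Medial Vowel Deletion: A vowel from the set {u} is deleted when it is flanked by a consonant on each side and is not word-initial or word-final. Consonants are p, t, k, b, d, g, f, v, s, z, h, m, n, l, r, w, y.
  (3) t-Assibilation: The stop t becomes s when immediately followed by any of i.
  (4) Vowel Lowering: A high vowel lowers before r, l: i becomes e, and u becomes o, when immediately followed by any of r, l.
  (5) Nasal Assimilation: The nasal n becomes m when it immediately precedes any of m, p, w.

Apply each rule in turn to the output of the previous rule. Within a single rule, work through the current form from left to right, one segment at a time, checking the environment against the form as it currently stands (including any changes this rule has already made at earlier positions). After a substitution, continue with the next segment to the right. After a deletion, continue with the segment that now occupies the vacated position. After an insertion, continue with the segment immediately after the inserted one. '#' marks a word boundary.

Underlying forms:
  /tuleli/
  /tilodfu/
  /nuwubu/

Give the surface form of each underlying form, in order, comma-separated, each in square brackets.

/tuleli/:
  (1) Final Devoicing: no change — [tuleli]
  (2) Medial Vowel Deletion: [tuleli] → [tleli]
  (3) t-Assibilation: no change — [tleli]
  (4) Vowel Lowering: no change — [tleli]
  (5) Nasal Assimilation: no change — [tleli]
/tilodfu/:
  (1) Final Devoicing: no change — [tilodfu]
  (2) Medial Vowel Deletion: no change — [tilodfu]
  (3) t-Assibilation: [tilodfu] → [silodfu]
  (4) Vowel Lowering: [silodfu] → [selodfu]
  (5) Nasal Assimilation: no change — [selodfu]
/nuwubu/:
  (1) Final Devoicing: no change — [nuwubu]
  (2) Medial Vowel Deletion: [nuwubu] → [nwbu]
  (3) t-Assibilation: no change — [nwbu]
  (4) Vowel Lowering: no change — [nwbu]
  (5) Nasal Assimilation: [nwbu] → [mwbu]

[tleli], [selodfu], [mwbu]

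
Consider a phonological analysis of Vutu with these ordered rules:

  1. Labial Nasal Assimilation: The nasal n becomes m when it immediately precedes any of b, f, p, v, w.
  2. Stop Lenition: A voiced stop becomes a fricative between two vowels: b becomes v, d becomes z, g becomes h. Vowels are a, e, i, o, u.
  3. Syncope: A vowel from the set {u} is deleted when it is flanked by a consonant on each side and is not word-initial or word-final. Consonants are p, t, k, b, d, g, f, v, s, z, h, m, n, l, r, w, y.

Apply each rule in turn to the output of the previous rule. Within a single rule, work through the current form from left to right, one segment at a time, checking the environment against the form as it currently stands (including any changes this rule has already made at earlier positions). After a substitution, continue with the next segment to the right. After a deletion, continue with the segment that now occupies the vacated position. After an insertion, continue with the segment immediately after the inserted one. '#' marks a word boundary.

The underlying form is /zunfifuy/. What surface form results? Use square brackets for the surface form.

[zmfify]

1 Labial Nasal Assimilation: [zunfifuy] → [zumfifuy]
2 Stop Lenition: no change — [zumfifuy]
3 Syncope: [zumfifuy] → [zmfify]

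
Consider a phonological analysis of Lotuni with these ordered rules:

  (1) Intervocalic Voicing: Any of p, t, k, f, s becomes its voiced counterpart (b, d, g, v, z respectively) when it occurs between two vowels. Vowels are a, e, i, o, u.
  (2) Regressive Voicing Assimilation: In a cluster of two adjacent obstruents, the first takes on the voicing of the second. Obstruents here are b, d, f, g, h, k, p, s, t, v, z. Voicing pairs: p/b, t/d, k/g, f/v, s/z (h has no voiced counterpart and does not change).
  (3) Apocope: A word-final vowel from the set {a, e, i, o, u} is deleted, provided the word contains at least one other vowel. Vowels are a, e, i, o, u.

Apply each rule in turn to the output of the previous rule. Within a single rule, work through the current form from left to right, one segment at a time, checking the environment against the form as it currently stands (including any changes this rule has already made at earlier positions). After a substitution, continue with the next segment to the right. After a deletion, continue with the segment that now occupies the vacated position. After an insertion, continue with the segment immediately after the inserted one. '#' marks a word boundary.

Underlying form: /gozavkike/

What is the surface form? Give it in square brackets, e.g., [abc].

(1) Intervocalic Voicing: [gozavkike] → [gozavkige]
(2) Regressive Voicing Assimilation: [gozavkige] → [gozafkige]
(3) Apocope: [gozafkige] → [gozafkig]

[gozafkig]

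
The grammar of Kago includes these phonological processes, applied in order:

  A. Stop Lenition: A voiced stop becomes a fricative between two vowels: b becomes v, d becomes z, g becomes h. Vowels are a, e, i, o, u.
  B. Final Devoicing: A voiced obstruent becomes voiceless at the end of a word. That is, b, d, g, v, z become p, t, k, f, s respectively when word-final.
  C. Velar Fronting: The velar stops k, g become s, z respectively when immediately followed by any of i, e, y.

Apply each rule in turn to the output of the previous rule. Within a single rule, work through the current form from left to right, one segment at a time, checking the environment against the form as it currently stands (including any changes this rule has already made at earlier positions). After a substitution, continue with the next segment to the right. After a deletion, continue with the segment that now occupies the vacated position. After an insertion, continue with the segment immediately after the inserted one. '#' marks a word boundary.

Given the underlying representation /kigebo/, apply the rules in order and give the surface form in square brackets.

A Stop Lenition: [kigebo] → [kihevo]
B Final Devoicing: no change — [kihevo]
C Velar Fronting: [kihevo] → [sihevo]

[sihevo]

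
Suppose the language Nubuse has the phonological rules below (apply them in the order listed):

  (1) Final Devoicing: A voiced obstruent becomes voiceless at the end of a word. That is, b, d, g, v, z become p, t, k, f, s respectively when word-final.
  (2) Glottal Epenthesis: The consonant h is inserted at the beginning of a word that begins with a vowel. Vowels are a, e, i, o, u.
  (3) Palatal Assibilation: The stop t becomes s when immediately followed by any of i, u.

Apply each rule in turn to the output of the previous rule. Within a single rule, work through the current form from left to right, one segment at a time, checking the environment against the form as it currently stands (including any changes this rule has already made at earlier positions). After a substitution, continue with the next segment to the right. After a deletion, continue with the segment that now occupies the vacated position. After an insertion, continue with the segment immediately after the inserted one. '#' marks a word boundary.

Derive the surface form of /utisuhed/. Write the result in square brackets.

[husisuhet]

(1) Final Devoicing: [utisuhed] → [utisuhet]
(2) Glottal Epenthesis: [utisuhet] → [hutisuhet]
(3) Palatal Assibilation: [hutisuhet] → [husisuhet]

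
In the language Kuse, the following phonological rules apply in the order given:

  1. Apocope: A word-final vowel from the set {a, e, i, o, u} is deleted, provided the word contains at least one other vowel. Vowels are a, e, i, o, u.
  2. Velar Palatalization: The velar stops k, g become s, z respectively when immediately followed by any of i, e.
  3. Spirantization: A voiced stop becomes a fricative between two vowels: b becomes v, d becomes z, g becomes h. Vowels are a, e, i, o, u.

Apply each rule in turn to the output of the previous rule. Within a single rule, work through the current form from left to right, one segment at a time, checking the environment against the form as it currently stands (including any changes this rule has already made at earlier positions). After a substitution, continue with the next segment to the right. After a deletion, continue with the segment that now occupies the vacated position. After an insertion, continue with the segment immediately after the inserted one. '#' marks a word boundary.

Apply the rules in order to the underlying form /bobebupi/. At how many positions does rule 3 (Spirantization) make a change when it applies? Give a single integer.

1 Apocope: [bobebupi] → [bobebup]
2 Velar Palatalization: no change — [bobebup]
3 Spirantization: [bobebup] → [bovevup]
Rule 3 changed 2 position(s).

2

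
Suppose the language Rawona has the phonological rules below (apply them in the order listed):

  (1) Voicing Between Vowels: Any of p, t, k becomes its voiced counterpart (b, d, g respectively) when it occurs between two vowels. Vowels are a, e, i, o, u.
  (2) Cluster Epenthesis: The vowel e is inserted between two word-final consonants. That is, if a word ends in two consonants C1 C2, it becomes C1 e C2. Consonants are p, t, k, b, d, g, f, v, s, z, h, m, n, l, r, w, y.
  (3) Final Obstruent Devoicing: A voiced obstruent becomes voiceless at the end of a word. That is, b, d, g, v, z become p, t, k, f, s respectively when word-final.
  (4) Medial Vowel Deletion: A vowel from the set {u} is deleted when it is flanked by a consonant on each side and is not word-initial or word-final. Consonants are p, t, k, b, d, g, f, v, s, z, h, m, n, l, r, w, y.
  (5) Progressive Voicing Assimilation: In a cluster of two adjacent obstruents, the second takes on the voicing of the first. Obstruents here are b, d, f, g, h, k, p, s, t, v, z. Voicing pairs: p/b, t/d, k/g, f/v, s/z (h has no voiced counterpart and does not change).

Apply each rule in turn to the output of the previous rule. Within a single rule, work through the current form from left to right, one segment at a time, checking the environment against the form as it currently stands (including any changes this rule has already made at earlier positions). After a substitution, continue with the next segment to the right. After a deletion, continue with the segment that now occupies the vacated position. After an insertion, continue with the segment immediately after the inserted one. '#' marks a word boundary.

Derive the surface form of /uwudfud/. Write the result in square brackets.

(1) Voicing Between Vowels: no change — [uwudfud]
(2) Cluster Epenthesis: no change — [uwudfud]
(3) Final Obstruent Devoicing: [uwudfud] → [uwudfut]
(4) Medial Vowel Deletion: [uwudfut] → [uwdft]
(5) Progressive Voicing Assimilation: [uwdft] → [uwdvd]

[uwdvd]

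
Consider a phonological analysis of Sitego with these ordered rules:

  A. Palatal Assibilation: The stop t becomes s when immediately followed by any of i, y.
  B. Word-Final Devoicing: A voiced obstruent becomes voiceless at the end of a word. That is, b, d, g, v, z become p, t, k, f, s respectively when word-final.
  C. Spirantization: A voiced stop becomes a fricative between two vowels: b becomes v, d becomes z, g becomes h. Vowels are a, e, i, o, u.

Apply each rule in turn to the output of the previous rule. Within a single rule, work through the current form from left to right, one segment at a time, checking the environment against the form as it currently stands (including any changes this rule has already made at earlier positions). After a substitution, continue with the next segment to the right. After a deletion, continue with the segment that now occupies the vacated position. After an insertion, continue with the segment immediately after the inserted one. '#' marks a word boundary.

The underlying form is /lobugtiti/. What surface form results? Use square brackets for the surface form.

A Palatal Assibilation: [lobugtiti] → [lobugsisi]
B Word-Final Devoicing: no change — [lobugsisi]
C Spirantization: [lobugsisi] → [lovugsisi]

[lovugsisi]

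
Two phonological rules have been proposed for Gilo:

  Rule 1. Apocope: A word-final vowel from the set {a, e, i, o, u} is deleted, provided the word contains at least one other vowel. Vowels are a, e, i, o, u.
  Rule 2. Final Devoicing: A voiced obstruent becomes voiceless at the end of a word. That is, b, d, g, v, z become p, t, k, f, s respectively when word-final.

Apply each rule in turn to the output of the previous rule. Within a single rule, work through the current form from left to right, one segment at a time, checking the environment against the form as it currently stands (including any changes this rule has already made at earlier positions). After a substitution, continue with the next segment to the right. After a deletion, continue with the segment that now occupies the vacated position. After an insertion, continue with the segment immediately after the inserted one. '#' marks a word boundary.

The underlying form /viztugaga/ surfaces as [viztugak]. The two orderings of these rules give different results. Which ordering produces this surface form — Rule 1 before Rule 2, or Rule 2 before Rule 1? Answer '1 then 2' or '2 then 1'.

1 then 2

Order 1 then 2:
  1 Apocope: [viztugaga] → [viztugag]
  2 Final Devoicing: [viztugag] → [viztugak]
  result: [viztugak]
Order 2 then 1:
  2 Final Devoicing: no change — [viztugaga]
  1 Apocope: [viztugaga] → [viztugag]
  result: [viztugag]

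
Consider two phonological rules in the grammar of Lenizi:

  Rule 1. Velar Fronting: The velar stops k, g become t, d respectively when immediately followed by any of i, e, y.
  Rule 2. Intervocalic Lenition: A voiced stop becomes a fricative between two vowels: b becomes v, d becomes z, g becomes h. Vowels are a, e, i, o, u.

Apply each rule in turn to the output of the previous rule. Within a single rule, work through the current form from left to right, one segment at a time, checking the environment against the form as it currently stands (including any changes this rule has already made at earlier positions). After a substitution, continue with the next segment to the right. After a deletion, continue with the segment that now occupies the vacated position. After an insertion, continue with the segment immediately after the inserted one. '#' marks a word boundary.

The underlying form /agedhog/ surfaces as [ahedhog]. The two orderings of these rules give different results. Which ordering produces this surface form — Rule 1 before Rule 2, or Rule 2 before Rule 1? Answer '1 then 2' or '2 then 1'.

Order 1 then 2:
  1 Velar Fronting: [agedhog] → [adedhog]
  2 Intervocalic Lenition: [adedhog] → [azedhog]
  result: [azedhog]
Order 2 then 1:
  2 Intervocalic Lenition: [agedhog] → [ahedhog]
  1 Velar Fronting: no change — [ahedhog]
  result: [ahedhog]

2 then 1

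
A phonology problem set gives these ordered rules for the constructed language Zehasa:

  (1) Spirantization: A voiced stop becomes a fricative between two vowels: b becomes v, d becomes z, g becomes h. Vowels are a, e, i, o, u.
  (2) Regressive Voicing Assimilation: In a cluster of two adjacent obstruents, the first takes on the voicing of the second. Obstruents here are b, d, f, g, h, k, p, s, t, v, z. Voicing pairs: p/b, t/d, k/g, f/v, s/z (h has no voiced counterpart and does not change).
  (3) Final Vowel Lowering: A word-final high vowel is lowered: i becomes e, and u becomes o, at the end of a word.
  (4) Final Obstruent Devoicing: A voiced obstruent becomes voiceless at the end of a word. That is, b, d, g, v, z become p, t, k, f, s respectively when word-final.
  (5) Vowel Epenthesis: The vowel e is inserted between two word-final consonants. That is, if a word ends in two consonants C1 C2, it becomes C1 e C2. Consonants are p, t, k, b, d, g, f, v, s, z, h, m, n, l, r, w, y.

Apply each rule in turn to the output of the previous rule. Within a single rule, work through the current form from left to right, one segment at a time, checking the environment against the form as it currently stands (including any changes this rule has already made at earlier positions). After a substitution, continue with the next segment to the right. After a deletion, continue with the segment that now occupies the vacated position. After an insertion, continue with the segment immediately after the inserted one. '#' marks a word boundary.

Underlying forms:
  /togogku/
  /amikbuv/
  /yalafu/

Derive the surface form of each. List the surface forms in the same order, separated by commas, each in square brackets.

/togogku/:
  (1) Spirantization: [togogku] → [tohogku]
  (2) Regressive Voicing Assimilation: [tohogku] → [tohokku]
  (3) Final Vowel Lowering: [tohokku] → [tohokko]
  (4) Final Obstruent Devoicing: no change — [tohokko]
  (5) Vowel Epenthesis: no change — [tohokko]
/amikbuv/:
  (1) Spirantization: no change — [amikbuv]
  (2) Regressive Voicing Assimilation: [amikbuv] → [amigbuv]
  (3) Final Vowel Lowering: no change — [amigbuv]
  (4) Final Obstruent Devoicing: [amigbuv] → [amigbuf]
  (5) Vowel Epenthesis: no change — [amigbuf]
/yalafu/:
  (1) Spirantization: no change — [yalafu]
  (2) Regressive Voicing Assimilation: no change — [yalafu]
  (3) Final Vowel Lowering: [yalafu] → [yalafo]
  (4) Final Obstruent Devoicing: no change — [yalafo]
  (5) Vowel Epenthesis: no change — [yalafo]

[tohokko], [amigbuf], [yalafo]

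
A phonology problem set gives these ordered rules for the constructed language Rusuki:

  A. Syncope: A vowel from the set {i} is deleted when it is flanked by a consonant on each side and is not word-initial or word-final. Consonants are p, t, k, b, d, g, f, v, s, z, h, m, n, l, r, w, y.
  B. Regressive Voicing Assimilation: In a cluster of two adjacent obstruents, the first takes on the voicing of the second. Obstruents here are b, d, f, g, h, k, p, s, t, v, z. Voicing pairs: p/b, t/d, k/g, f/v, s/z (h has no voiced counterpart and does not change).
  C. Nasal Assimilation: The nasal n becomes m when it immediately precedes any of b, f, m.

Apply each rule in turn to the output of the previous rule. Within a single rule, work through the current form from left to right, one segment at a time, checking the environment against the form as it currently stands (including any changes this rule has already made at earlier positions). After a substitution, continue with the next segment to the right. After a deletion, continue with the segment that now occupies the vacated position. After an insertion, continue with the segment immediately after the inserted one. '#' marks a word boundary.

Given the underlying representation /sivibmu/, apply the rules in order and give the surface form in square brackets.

[zvbmu]

A Syncope: [sivibmu] → [svbmu]
B Regressive Voicing Assimilation: [svbmu] → [zvbmu]
C Nasal Assimilation: no change — [zvbmu]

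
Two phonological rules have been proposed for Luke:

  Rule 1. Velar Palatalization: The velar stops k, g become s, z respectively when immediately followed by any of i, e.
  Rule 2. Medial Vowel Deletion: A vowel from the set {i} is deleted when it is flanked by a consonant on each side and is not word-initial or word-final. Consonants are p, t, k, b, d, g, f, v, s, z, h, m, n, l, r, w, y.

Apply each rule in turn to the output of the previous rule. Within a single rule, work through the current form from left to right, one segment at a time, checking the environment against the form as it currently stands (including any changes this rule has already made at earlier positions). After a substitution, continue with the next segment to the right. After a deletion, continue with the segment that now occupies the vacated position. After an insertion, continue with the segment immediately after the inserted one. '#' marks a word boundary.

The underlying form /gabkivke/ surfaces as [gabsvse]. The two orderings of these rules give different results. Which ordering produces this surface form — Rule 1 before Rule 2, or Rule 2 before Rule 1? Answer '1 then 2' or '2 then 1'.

1 then 2

Order 1 then 2:
  1 Velar Palatalization: [gabkivke] → [gabsivse]
  2 Medial Vowel Deletion: [gabsivse] → [gabsvse]
  result: [gabsvse]
Order 2 then 1:
  2 Medial Vowel Deletion: [gabkivke] → [gabkvke]
  1 Velar Palatalization: [gabkvke] → [gabkvse]
  result: [gabkvse]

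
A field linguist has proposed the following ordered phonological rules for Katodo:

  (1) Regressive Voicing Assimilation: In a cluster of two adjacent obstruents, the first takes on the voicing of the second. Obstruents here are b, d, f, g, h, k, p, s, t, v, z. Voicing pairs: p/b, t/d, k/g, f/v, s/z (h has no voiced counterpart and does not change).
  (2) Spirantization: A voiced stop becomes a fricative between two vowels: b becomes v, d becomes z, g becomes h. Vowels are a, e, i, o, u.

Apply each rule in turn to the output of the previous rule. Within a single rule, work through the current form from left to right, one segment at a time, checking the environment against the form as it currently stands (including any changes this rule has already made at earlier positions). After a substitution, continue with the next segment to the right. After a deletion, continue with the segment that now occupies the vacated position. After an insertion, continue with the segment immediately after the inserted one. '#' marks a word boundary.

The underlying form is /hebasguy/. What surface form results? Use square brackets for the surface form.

(1) Regressive Voicing Assimilation: [hebasguy] → [hebazguy]
(2) Spirantization: [hebazguy] → [hevazguy]

[hevazguy]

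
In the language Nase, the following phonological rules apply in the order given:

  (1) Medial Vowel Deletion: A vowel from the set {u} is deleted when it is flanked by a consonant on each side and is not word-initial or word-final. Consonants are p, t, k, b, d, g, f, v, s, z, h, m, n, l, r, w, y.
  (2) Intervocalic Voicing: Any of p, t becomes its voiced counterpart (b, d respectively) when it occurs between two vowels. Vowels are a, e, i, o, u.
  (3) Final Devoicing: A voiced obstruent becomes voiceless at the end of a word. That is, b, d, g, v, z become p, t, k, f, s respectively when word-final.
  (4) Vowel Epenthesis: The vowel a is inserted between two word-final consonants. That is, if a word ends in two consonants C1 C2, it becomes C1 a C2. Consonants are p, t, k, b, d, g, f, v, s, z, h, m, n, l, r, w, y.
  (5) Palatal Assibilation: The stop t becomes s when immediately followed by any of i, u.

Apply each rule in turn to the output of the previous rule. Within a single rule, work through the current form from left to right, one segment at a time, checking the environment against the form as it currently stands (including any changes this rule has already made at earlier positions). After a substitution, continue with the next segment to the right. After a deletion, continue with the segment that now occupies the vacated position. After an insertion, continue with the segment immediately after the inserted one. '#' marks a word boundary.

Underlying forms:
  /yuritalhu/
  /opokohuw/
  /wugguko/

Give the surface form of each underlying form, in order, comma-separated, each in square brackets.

[yridalhu], [obokohaw], [wggko]

/yuritalhu/:
  (1) Medial Vowel Deletion: [yuritalhu] → [yritalhu]
  (2) Intervocalic Voicing: [yritalhu] → [yridalhu]
  (3) Final Devoicing: no change — [yridalhu]
  (4) Vowel Epenthesis: no change — [yridalhu]
  (5) Palatal Assibilation: no change — [yridalhu]
/opokohuw/:
  (1) Medial Vowel Deletion: [opokohuw] → [opokohw]
  (2) Intervocalic Voicing: [opokohw] → [obokohw]
  (3) Final Devoicing: no change — [obokohw]
  (4) Vowel Epenthesis: [obokohw] → [obokohaw]
  (5) Palatal Assibilation: no change — [obokohaw]
/wugguko/:
  (1) Medial Vowel Deletion: [wugguko] → [wggko]
  (2) Intervocalic Voicing: no change — [wggko]
  (3) Final Devoicing: no change — [wggko]
  (4) Vowel Epenthesis: no change — [wggko]
  (5) Palatal Assibilation: no change — [wggko]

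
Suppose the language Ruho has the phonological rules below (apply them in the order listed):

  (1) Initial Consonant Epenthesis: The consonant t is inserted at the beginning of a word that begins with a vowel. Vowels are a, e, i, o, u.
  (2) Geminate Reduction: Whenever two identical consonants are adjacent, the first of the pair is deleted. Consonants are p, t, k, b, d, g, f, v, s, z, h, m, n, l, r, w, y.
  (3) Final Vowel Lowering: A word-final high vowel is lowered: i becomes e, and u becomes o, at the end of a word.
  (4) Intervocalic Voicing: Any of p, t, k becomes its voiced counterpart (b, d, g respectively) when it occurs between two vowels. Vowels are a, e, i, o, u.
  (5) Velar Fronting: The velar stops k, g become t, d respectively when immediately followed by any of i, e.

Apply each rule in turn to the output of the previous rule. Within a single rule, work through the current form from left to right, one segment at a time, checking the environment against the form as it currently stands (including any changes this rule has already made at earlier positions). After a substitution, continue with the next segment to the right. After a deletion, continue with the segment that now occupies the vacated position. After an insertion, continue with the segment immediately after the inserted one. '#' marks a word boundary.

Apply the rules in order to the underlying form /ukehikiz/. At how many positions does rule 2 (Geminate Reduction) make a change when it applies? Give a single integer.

0

(1) Initial Consonant Epenthesis: [ukehikiz] → [tukehikiz]
(2) Geminate Reduction: no change — [tukehikiz]
(3) Final Vowel Lowering: no change — [tukehikiz]
(4) Intervocalic Voicing: [tukehikiz] → [tugehigiz]
(5) Velar Fronting: [tugehigiz] → [tudehidiz]
Rule 2 changed 0 position(s).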